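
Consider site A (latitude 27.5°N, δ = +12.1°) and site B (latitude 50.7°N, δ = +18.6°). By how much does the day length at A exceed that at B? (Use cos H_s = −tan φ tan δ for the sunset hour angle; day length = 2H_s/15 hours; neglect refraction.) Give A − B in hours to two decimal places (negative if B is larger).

-2.38 h

A: H_s = arccos(−tan 27.5° · tan 12.1°) = 96.41°, so 2H_s/15 = 12.8547 h.
B: H_s = arccos(−tan 50.7° · tan 18.6°) = 114.28°, so 2H_s/15 = 15.2373 h.
A − B = 12.8547 − 15.2373 = -2.3826 h.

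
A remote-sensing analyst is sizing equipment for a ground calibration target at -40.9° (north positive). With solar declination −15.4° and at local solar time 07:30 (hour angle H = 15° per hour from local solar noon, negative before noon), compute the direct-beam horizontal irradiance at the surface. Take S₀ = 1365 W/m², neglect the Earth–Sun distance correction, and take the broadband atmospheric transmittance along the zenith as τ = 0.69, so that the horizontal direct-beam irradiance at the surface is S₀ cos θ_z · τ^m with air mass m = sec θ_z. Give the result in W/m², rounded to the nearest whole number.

Hour angle H = 15° × (7.5 − 12) = -67.50°.
With φ = -40.9°, δ = -15.4°, H = -67.50°: sin φ sin δ = 0.1739, cos φ cos δ cos H = 0.2789, so cos θ_z = 0.4528.
Air mass m = 1/cos θ_z = 1/0.4528 = 2.208; τ^m = 0.69^2.208 = 0.4407.
Surface direct beam = 1365 × 0.4528 × 0.4407 = 272.38 W/m².

272 W/m²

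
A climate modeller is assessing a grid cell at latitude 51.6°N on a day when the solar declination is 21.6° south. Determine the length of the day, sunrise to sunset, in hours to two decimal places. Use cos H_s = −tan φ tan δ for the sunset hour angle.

The sunset hour angle satisfies cos H_s = −tan φ tan δ = 0.4995, giving H_s = 60.03°.
Day length = 2 H_s / 15° h⁻¹ = 120.06° / 15 = 8.004 h.

8.00 hours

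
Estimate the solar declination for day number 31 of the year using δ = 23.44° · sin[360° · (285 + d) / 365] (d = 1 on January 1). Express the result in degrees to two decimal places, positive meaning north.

-17.51°

360 × (285 + 31) / 365 = 311.671°; sin(311.671°) = -0.7470.
δ = 23.44 × -0.7470 = -17.510° ≈ -17.51°.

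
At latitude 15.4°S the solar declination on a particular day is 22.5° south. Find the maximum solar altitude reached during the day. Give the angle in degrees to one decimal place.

82.9°

At local solar noon the hour angle is zero, so the elevation is 90° − |φ − δ| = 90° − |-15.4° − (-22.5°)| = 90° − 7.1° = 82.9°.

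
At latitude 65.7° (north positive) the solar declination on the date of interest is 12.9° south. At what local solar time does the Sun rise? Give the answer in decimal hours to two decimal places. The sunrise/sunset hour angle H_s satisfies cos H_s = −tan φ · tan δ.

−tan φ tan δ = −(2.2148)(-0.2290) = 0.5072; H_s = arccos(0.5072) = 59.52°.
Sunrise is at 12 − H_s/15 = 12 − 3.968 = 8.032 h local solar time.

8.03 h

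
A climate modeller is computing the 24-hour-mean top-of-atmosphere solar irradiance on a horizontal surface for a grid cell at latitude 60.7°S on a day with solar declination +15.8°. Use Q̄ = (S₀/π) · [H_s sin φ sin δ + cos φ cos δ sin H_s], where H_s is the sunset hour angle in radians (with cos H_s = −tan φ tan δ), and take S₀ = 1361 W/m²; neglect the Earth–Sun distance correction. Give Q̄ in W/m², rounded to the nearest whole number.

cos H_s = −tan(-60.7°) · tan(15.8°) = 0.5042, so H_s = arccos(0.5042) = 59.72°. In radians, H_s = 1.0423.
H_s sin φ sin δ = 1.0423 × -0.8721 × 0.2723 = -0.2475.
cos φ cos δ sin H_s = 0.4894 × 0.9622 × 0.8636 = 0.4067.
Q̄ = (1361/π) × (-0.2475 + 0.4067) = 433.22 × 0.1592 = 68.97 W/m².

69 W/m²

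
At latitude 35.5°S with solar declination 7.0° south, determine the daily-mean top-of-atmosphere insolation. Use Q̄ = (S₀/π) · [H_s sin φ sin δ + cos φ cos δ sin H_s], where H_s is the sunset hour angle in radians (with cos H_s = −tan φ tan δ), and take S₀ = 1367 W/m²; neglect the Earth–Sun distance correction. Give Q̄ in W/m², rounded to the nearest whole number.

cos H_s = −tan(-35.5°) · tan(-7.0°) = -0.0876, so H_s = arccos(-0.0876) = 95.03°. In radians, H_s = 1.6586.
H_s sin φ sin δ = 1.6586 × -0.5807 × -0.1219 = 0.1174.
cos φ cos δ sin H_s = 0.8141 × 0.9925 × 0.9961 = 0.8048.
Q̄ = (1367/π) × (0.1174 + 0.8048) = 435.13 × 0.9222 = 401.28 W/m².

401 W/m²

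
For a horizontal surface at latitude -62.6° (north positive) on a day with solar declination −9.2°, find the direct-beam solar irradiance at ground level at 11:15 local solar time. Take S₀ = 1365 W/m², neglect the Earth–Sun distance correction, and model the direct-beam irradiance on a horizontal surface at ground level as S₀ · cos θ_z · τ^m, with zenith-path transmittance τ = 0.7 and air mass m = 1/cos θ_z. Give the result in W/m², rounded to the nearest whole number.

437 W/m²

Hour angle H = 15° × (11.25 − 12) = -11.25°.
cos θ_z = sin φ sin δ + cos φ cos δ cos H = (-0.8878)(-0.1599) + (0.4602)(0.9871)(0.9808) = 0.5875.
Air mass m = 1/cos θ_z = 1/0.5875 = 1.702; τ^m = 0.7^1.702 = 0.5450.
Surface direct beam = 1365 × 0.5875 × 0.5450 = 437.06 W/m².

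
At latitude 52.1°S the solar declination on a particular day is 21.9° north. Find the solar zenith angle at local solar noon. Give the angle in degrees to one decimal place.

74.0°

At local solar noon the hour angle is zero, so the zenith angle is |φ − δ| = |-52.1° − (21.9°)| = 74.0°.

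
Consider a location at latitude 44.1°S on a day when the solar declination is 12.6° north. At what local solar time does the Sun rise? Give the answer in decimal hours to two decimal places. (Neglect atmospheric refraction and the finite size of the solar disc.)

cos H_s = −tan(-44.1°) · tan(12.6°) = 0.2166, so H_s = arccos(0.2166) = 77.49°.
Sunrise is at 12 − H_s/15 = 12 − 5.166 = 6.834 h local solar time.

6.83 h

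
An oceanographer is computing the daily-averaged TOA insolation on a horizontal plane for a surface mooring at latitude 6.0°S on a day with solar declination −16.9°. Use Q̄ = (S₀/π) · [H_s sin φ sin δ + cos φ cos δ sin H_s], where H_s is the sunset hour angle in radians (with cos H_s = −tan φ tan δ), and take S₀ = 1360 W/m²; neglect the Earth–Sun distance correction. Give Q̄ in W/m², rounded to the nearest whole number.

−tan φ tan δ = −(-0.1051)(-0.3038) = -0.0319; H_s = arccos(-0.0319) = 91.83°. In radians, H_s = 1.6027.
H_s sin φ sin δ = 1.6027 × -0.1045 × -0.2907 = 0.0487.
cos φ cos δ sin H_s = 0.9945 × 0.9568 × 0.9995 = 0.9511.
Q̄ = (1360/π) × (0.0487 + 0.9511) = 432.90 × 0.9998 = 432.81 W/m².

433 W/m²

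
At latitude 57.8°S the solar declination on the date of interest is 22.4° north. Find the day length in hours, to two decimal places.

The sunset hour angle satisfies cos H_s = −tan φ tan δ = 0.6545, giving H_s = 49.12°.
Day length = 2 H_s / 15° h⁻¹ = 98.24° / 15 = 6.549 h.

6.55 hours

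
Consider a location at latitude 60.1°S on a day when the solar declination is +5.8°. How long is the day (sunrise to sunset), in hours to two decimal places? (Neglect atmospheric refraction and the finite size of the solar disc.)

10.64 hours

The sunset hour angle satisfies cos H_s = −tan φ tan δ = 0.1766, giving H_s = 79.83°.
Day length = 2 H_s / 15° h⁻¹ = 159.66° / 15 = 10.644 h.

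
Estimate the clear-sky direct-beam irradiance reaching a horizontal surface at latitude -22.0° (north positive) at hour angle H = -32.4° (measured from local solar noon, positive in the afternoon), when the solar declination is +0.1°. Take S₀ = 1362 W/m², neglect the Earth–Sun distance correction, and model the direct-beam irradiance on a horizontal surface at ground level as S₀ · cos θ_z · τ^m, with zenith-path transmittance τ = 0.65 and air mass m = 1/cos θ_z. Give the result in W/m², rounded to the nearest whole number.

cos θ_z = sin φ sin δ + cos φ cos δ cos H = (-0.3746)(0.0017) + (0.9272)(1.0000)(0.8443) = 0.7822.
Air mass m = 1/cos θ_z = 1/0.7822 = 1.278; τ^m = 0.65^1.278 = 0.5766.
Surface direct beam = 1362 × 0.7822 × 0.5766 = 614.28 W/m².

614 W/m²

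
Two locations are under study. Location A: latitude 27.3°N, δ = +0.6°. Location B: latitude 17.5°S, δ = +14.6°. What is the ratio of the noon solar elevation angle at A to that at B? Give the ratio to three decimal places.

1.093

A: 90° − |27.3 − (0.6)| = 63.30°.
B: 90° − |-17.5 − (14.6)| = 57.90°.
Ratio A/B = 63.3000 / 57.9000 = 1.0933.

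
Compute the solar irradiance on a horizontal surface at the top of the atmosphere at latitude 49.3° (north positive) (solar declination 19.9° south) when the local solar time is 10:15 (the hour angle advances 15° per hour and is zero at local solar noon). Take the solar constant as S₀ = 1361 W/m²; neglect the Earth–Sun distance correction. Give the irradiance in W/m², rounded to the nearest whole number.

Hour angle H = 15° × (10.25 − 12) = -26.25°.
cos θ_z = sin φ sin δ + cos φ cos δ cos H = (0.7581)(-0.3404) + (0.6521)(0.9403)(0.8969) = 0.2919.
Top-of-atmosphere irradiance = S₀ cos θ_z = 1361 × 0.2919 = 397.28 W/m².

397 W/m²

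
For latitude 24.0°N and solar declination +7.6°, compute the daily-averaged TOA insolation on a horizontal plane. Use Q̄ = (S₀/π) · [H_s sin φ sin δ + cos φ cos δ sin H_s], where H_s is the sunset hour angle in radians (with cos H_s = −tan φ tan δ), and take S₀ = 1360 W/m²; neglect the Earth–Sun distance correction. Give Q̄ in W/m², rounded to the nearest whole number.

cos H_s = −tan(24.0°) · tan(7.6°) = -0.0594, so H_s = arccos(-0.0594) = 93.41°. In radians, H_s = 1.6303.
H_s sin φ sin δ = 1.6303 × 0.4067 × 0.1323 = 0.0877.
cos φ cos δ sin H_s = 0.9135 × 0.9912 × 0.9982 = 0.9038.
Q̄ = (1360/π) × (0.0877 + 0.9038) = 432.90 × 0.9915 = 429.22 W/m².

429 W/m²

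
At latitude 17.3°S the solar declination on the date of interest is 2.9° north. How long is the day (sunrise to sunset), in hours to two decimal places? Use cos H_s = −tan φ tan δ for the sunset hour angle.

11.88 hours

−tan φ tan δ = −(-0.3115)(0.0507) = 0.0158; H_s = arccos(0.0158) = 89.09°.
Day length = 2 H_s / 15° h⁻¹ = 178.18° / 15 = 11.879 h.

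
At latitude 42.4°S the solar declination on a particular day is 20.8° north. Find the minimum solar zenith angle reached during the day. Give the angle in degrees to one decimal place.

At local solar noon the hour angle is zero, so the zenith angle is |φ − δ| = |-42.4° − (20.8°)| = 63.2°.

63.2°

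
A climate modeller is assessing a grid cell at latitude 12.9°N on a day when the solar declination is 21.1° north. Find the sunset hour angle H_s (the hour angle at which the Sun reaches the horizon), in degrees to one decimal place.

95.1°

cos H_s = −tan(12.9°) · tan(21.1°) = -0.0884, so H_s = arccos(-0.0884) = 95.07°.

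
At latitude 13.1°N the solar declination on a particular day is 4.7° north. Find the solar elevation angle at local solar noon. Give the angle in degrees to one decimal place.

At local solar noon the hour angle is zero, so the elevation is 90° − |φ − δ| = 90° − |13.1° − (4.7°)| = 90° − 8.4° = 81.6°.

81.6°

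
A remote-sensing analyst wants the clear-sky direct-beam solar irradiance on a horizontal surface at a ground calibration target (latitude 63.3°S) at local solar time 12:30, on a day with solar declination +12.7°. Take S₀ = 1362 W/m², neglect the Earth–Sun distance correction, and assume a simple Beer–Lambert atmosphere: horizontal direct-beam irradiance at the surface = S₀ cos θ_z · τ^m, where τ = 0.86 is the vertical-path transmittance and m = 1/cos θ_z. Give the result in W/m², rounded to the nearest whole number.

172 W/m²

Hour angle H = 15° × (12.5 − 12) = 7.50°.
cos θ_z = sin φ sin δ + cos φ cos δ cos H = (-0.8934)(0.2198) + (0.4493)(0.9755)(0.9914) = 0.2382.
Air mass m = 1/cos θ_z = 1/0.2382 = 4.198; τ^m = 0.86^4.198 = 0.5309.
Surface direct beam = 1362 × 0.2382 × 0.5309 = 172.24 W/m².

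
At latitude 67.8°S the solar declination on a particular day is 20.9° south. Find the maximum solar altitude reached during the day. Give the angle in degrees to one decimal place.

43.1°

At local solar noon the hour angle is zero, so the elevation is 90° − |φ − δ| = 90° − |-67.8° − (-20.9°)| = 90° − 46.9° = 43.1°.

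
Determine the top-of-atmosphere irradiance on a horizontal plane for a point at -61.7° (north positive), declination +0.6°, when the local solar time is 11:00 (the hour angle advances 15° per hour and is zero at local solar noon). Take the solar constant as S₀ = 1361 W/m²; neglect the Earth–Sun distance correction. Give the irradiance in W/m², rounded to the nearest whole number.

611 W/m²

Hour angle H = 15° × (11 − 12) = -15.00°.
cos θ_z = sin(-61.7°) sin(0.6°) + cos(-61.7°) cos(0.6°) cos(-15.00°) = -0.0092 + 0.4579 = 0.4487.
Top-of-atmosphere irradiance = S₀ cos θ_z = 1361 × 0.4487 = 610.68 W/m².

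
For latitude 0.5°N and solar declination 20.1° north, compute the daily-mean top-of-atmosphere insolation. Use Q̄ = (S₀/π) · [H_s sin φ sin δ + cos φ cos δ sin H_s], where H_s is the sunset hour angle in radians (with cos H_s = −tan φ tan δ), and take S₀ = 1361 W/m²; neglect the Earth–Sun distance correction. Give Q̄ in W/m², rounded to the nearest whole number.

cos H_s = −tan(0.5°) · tan(20.1°) = -0.0032, so H_s = arccos(-0.0032) = 90.18°. In radians, H_s = 1.5739.
H_s sin φ sin δ = 1.5739 × 0.0087 × 0.3437 = 0.0047.
cos φ cos δ sin H_s = 1.0000 × 0.9391 × 1.0000 = 0.9391.
Q̄ = (1361/π) × (0.0047 + 0.9391) = 433.22 × 0.9438 = 408.87 W/m².

409 W/m²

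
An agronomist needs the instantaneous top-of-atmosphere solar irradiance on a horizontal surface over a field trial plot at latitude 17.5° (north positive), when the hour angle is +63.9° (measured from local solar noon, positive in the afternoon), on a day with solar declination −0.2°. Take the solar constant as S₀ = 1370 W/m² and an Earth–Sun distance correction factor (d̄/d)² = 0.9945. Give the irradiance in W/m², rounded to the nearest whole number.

570 W/m²

cos θ_z = sin φ sin δ + cos φ cos δ cos H = (0.3007)(-0.0035) + (0.9537)(1.0000)(0.4399) = 0.4185.
Top-of-atmosphere irradiance = S₀ (d̄/d)² cos θ_z = 1370 × 0.9945 × 0.4185 = 570.19 W/m².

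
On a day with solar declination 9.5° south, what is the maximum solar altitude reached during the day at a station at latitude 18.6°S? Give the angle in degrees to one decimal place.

At local solar noon the hour angle is zero, so the elevation is 90° − |φ − δ| = 90° − |-18.6° − (-9.5°)| = 90° − 9.1° = 80.9°.

80.9°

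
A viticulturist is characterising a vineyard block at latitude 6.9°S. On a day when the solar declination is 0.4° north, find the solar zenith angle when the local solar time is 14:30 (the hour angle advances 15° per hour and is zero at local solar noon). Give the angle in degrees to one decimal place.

Hour angle H = 15° × (14.5 − 12) = 37.50°.
With φ = -6.9°, δ = 0.4°, H = 37.50°: sin φ sin δ = -0.0008, cos φ cos δ cos H = 0.7876, so cos θ_z = 0.7868.
θ_z = arccos(0.7868) = 38.11°.

38.1°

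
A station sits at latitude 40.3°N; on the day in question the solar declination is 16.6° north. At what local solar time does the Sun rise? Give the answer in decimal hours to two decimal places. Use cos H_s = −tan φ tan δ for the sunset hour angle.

The sunset hour angle satisfies cos H_s = −tan φ tan δ = -0.2528, giving H_s = 104.64°.
Sunrise is at 12 − H_s/15 = 12 − 6.976 = 5.024 h local solar time.

5.02 h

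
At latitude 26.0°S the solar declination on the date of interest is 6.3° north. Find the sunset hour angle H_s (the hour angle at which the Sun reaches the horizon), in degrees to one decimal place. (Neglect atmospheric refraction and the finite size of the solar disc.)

The sunset hour angle satisfies cos H_s = −tan φ tan δ = 0.0538, giving H_s = 86.92°.

86.9°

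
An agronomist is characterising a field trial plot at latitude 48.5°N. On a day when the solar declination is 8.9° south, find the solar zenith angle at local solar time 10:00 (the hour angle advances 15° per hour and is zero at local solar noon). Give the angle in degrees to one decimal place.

63.2°

Hour angle H = 15° × (10 − 12) = -30.00°.
cos θ_z = sin φ sin δ + cos φ cos δ cos H = (0.7490)(-0.1547) + (0.6626)(0.9880)(0.8660) = 0.4511.
θ_z = arccos(0.4511) = 63.19°.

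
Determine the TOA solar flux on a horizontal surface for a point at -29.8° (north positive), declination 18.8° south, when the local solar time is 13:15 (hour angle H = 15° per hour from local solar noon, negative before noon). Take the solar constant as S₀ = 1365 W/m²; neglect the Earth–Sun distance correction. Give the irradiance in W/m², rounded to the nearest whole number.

1280 W/m²

Hour angle H = 15° × (13.25 − 12) = 18.75°.
cos θ_z = sin φ sin δ + cos φ cos δ cos H = (-0.4970)(-0.3223) + (0.8678)(0.9466)(0.9469) = 0.9380.
Top-of-atmosphere irradiance = S₀ cos θ_z = 1365 × 0.9380 = 1280.37 W/m².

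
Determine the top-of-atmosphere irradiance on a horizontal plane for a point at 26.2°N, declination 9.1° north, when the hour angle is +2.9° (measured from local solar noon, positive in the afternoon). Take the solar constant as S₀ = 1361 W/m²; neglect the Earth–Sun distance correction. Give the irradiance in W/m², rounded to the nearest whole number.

cos θ_z = sin(26.2°) sin(9.1°) + cos(26.2°) cos(9.1°) cos(2.90°) = 0.0698 + 0.8848 = 0.9546.
Top-of-atmosphere irradiance = S₀ cos θ_z = 1361 × 0.9546 = 1299.21 W/m².

1299 W/m²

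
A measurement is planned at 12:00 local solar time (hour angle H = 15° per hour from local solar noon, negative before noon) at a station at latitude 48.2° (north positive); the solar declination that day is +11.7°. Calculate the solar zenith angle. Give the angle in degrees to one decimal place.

Hour angle H = 15° × (12 − 12) = 0.00°.
cos θ_z = sin(48.2°) sin(11.7°) + cos(48.2°) cos(11.7°) cos(0.00°) = 0.1512 + 0.6527 = 0.8039.
θ_z = arccos(0.8039) = 36.50°.

36.5°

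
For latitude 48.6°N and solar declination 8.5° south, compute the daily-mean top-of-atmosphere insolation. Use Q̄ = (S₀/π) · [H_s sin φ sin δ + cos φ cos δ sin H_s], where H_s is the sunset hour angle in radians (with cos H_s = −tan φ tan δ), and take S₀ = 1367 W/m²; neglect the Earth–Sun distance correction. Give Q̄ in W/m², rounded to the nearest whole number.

cos H_s = −tan(48.6°) · tan(-8.5°) = 0.1695, so H_s = arccos(0.1695) = 80.24°. In radians, H_s = 1.4005.
H_s sin φ sin δ = 1.4005 × 0.7501 × -0.1478 = -0.1553.
cos φ cos δ sin H_s = 0.6613 × 0.9890 × 0.9855 = 0.6445.
Q̄ = (1367/π) × (-0.1553 + 0.6445) = 435.13 × 0.4892 = 212.87 W/m².

213 W/m²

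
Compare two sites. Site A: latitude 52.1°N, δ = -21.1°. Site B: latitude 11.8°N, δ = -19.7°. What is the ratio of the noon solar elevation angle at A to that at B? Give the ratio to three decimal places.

A: 90° − |52.1 − (-21.1)| = 16.80°.
B: 90° − |11.8 − (-19.7)| = 58.50°.
Ratio A/B = 16.8000 / 58.5000 = 0.2872.

0.287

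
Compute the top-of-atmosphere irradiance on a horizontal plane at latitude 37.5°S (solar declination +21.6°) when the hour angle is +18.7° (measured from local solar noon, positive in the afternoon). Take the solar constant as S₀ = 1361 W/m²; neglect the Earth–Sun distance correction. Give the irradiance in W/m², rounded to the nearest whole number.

646 W/m²

cos θ_z = sin(-37.5°) sin(21.6°) + cos(-37.5°) cos(21.6°) cos(18.70°) = -0.2241 + 0.6987 = 0.4746.
Top-of-atmosphere irradiance = S₀ cos θ_z = 1361 × 0.4746 = 645.93 W/m².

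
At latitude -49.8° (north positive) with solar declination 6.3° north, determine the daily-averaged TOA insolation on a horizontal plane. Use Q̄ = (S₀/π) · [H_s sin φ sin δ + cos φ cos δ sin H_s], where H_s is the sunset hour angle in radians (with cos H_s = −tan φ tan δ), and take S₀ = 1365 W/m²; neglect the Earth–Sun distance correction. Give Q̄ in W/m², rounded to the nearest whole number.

The sunset hour angle satisfies cos H_s = −tan φ tan δ = 0.1306, giving H_s = 82.50°. In radians, H_s = 1.4399.
H_s sin φ sin δ = 1.4399 × -0.7638 × 0.1097 = -0.1206.
cos φ cos δ sin H_s = 0.6455 × 0.9940 × 0.9914 = 0.6361.
Q̄ = (1365/π) × (-0.1206 + 0.6361) = 434.49 × 0.5155 = 223.98 W/m².

224 W/m²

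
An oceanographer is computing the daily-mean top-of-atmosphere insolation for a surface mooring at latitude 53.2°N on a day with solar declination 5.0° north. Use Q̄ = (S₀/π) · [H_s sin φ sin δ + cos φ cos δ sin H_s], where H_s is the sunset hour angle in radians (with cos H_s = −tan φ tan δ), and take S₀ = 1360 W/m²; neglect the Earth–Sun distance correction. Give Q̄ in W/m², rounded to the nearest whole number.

308 W/m²

cos H_s = −tan(53.2°) · tan(5.0°) = -0.1169, so H_s = arccos(-0.1169) = 96.71°. In radians, H_s = 1.6879.
H_s sin φ sin δ = 1.6879 × 0.8007 × 0.0872 = 0.1179.
cos φ cos δ sin H_s = 0.5990 × 0.9962 × 0.9932 = 0.5927.
Q̄ = (1360/π) × (0.1179 + 0.5927) = 432.90 × 0.7106 = 307.62 W/m².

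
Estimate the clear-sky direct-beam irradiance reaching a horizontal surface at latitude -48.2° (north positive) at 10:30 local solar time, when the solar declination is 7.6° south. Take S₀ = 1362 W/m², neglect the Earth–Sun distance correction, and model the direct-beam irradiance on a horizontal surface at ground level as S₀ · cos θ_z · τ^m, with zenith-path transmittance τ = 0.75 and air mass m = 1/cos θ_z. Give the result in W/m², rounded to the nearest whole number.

644 W/m²

Hour angle H = 15° × (10.5 − 12) = -22.50°.
cos θ_z = sin φ sin δ + cos φ cos δ cos H = (-0.7455)(-0.1323) + (0.6665)(0.9912)(0.9239) = 0.7090.
Air mass m = 1/cos θ_z = 1/0.7090 = 1.410; τ^m = 0.75^1.410 = 0.6666.
Surface direct beam = 1362 × 0.7090 × 0.6666 = 643.71 W/m².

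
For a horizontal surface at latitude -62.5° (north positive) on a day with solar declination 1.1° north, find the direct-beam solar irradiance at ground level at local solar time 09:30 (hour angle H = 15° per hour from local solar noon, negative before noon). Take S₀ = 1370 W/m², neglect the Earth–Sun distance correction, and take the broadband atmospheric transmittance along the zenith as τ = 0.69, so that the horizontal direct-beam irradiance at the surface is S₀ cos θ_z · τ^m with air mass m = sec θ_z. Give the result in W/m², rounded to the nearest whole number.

Hour angle H = 15° × (9.5 − 12) = -37.50°.
cos θ_z = sin φ sin δ + cos φ cos δ cos H = (-0.8870)(0.0192) + (0.4617)(0.9998)(0.7934) = 0.3492.
Air mass m = 1/cos θ_z = 1/0.3492 = 2.864; τ^m = 0.69^2.864 = 0.3455.
Surface direct beam = 1370 × 0.3492 × 0.3455 = 165.29 W/m².

165 W/m²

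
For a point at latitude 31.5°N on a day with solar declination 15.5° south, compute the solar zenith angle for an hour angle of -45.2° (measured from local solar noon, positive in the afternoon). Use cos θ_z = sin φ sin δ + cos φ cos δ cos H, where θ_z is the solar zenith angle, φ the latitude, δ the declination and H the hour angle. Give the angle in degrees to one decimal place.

cos θ_z = sin(31.5°) sin(-15.5°) + cos(31.5°) cos(-15.5°) cos(-45.20°) = -0.1396 + 0.5789 = 0.4393.
θ_z = arccos(0.4393) = 63.94°.

63.9°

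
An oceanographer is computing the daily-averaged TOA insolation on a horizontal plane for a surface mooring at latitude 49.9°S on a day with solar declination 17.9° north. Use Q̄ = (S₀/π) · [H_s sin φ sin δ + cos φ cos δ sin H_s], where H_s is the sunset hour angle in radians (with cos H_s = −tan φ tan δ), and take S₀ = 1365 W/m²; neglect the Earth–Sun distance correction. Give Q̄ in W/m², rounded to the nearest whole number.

126 W/m²

cos H_s = −tan(-49.9°) · tan(17.9°) = 0.3836, so H_s = arccos(0.3836) = 67.44°. In radians, H_s = 1.1771.
H_s sin φ sin δ = 1.1771 × -0.7649 × 0.3074 = -0.2768.
cos φ cos δ sin H_s = 0.6441 × 0.9516 × 0.9235 = 0.5660.
Q̄ = (1365/π) × (-0.2768 + 0.5660) = 434.49 × 0.2892 = 125.65 W/m².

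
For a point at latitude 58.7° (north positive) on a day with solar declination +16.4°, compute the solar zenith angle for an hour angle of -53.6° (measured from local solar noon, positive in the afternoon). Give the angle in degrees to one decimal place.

57.5°

With φ = 58.7°, δ = 16.4°, H = -53.60°: sin φ sin δ = 0.2412, cos φ cos δ cos H = 0.2957, so cos θ_z = 0.5369.
θ_z = arccos(0.5369) = 57.53°.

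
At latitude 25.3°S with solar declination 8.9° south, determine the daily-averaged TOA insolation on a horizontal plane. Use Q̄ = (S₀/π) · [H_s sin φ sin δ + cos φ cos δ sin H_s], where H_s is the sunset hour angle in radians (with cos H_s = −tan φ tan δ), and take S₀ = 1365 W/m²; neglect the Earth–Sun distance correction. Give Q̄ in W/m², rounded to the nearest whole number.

cos H_s = −tan(-25.3°) · tan(-8.9°) = -0.0740, so H_s = arccos(-0.0740) = 94.24°. In radians, H_s = 1.6448.
H_s sin φ sin δ = 1.6448 × -0.4274 × -0.1547 = 0.1088.
cos φ cos δ sin H_s = 0.9041 × 0.9880 × 0.9973 = 0.8908.
Q̄ = (1365/π) × (0.1088 + 0.8908) = 434.49 × 0.9996 = 434.32 W/m².

434 W/m²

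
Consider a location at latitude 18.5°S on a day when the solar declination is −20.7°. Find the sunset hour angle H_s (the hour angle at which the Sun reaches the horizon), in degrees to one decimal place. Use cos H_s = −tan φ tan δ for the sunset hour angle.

97.3°

cos H_s = −tan(-18.5°) · tan(-20.7°) = -0.1264, so H_s = arccos(-0.1264) = 97.26°.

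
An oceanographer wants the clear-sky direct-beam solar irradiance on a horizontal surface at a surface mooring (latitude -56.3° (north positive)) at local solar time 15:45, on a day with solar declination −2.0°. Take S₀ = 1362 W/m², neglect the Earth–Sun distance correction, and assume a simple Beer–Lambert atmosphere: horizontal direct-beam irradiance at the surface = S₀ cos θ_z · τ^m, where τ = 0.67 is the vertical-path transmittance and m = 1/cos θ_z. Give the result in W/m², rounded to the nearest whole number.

140 W/m²

Hour angle H = 15° × (15.75 − 12) = 56.25°.
cos θ_z = sin φ sin δ + cos φ cos δ cos H = (-0.8320)(-0.0349) + (0.5548)(0.9994)(0.5556) = 0.3371.
Air mass m = 1/cos θ_z = 1/0.3371 = 2.966; τ^m = 0.67^2.966 = 0.3049.
Surface direct beam = 1362 × 0.3371 × 0.3049 = 139.99 W/m².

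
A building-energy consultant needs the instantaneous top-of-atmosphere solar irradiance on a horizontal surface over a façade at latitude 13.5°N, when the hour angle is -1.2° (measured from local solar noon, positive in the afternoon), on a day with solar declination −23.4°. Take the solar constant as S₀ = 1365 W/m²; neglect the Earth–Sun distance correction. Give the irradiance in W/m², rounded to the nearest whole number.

cos θ_z = sin(13.5°) sin(-23.4°) + cos(13.5°) cos(-23.4°) cos(-1.20°) = -0.0927 + 0.8922 = 0.7995.
Top-of-atmosphere irradiance = S₀ cos θ_z = 1365 × 0.7995 = 1091.32 W/m².

1091 W/m²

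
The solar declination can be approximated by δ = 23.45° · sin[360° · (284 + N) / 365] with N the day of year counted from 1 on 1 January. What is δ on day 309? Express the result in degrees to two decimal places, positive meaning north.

360 × (284 + 309) / 365 = 584.877°; sin(584.877°) = -0.7056.
δ = 23.45 × -0.7056 = -16.546° ≈ -16.55°.

-16.55°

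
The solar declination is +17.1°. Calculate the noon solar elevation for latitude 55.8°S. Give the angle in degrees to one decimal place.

17.1°

At local solar noon the hour angle is zero, so the elevation is 90° − |φ − δ| = 90° − |-55.8° − (17.1°)| = 90° − 72.9° = 17.1°.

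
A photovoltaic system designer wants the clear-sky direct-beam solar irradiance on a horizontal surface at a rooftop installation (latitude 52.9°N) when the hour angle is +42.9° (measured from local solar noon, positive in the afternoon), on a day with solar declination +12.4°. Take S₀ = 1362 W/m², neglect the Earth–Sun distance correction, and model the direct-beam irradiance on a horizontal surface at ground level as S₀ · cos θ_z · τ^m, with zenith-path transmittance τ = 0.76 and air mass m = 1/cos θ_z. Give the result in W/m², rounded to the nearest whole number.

521 W/m²

With φ = 52.9°, δ = 12.4°, H = 42.90°: sin φ sin δ = 0.1713, cos φ cos δ cos H = 0.4316, so cos θ_z = 0.6029.
Air mass m = 1/cos θ_z = 1/0.6029 = 1.659; τ^m = 0.76^1.659 = 0.6343.
Surface direct beam = 1362 × 0.6029 × 0.6343 = 520.86 W/m².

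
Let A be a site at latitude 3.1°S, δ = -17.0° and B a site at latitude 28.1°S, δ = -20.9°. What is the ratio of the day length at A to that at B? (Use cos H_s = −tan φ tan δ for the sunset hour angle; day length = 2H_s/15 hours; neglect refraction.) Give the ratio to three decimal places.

0.894

A: H_s = arccos(−tan -3.1° · tan -17.0°) = 90.95°, so 2H_s/15 = 12.1267 h.
B: H_s = arccos(−tan -28.1° · tan -20.9°) = 101.76°, so 2H_s/15 = 13.5680 h.
Ratio A/B = 12.1267 / 13.5680 = 0.8938.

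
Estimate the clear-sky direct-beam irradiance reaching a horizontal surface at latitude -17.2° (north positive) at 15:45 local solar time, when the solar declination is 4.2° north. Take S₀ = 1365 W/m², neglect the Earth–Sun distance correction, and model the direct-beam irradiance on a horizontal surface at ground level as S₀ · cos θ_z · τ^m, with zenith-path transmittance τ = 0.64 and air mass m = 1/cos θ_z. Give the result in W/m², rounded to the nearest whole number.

Hour angle H = 15° × (15.75 − 12) = 56.25°.
With φ = -17.2°, δ = 4.2°, H = 56.25°: sin φ sin δ = -0.0217, cos φ cos δ cos H = 0.5293, so cos θ_z = 0.5076.
Air mass m = 1/cos θ_z = 1/0.5076 = 1.970; τ^m = 0.64^1.970 = 0.4151.
Surface direct beam = 1365 × 0.5076 × 0.4151 = 287.61 W/m².

288 W/m²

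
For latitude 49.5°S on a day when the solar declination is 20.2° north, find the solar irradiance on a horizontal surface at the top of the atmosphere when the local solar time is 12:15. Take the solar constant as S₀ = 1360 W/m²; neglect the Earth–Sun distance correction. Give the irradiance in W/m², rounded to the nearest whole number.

Hour angle H = 15° × (12.25 − 12) = 3.75°.
cos θ_z = sin(-49.5°) sin(20.2°) + cos(-49.5°) cos(20.2°) cos(3.75°) = -0.2626 + 0.6082 = 0.3456.
Top-of-atmosphere irradiance = S₀ cos θ_z = 1360 × 0.3456 = 470.02 W/m².

470 W/m²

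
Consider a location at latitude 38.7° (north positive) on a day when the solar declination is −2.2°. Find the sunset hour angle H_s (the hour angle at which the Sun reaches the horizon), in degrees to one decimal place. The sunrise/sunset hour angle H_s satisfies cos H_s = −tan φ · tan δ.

−tan φ tan δ = −(0.8012)(-0.0384) = 0.0308; H_s = arccos(0.0308) = 88.24°.

88.2°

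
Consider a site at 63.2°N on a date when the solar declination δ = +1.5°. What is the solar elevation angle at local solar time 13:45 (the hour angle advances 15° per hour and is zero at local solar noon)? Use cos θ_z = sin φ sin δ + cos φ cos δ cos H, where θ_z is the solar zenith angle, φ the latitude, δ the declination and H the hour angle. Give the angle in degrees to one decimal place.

25.3°

Hour angle H = 15° × (13.75 − 12) = 26.25°.
cos θ_z = sin φ sin δ + cos φ cos δ cos H = (0.8926)(0.0262) + (0.4509)(0.9997)(0.8969) = 0.4277.
θ_z = arccos(0.4277) = 64.68°, so the elevation is 90° − 64.68° = 25.32°.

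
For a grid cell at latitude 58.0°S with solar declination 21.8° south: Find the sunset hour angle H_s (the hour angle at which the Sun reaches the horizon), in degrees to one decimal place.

−tan φ tan δ = −(-1.6003)(-0.4000) = -0.6401; H_s = arccos(-0.6401) = 129.80°.

129.8°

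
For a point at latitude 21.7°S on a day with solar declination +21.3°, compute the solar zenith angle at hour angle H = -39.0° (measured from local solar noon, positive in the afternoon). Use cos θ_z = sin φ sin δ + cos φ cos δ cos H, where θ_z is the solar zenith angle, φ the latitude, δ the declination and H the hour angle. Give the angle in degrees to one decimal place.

With φ = -21.7°, δ = 21.3°, H = -39.00°: sin φ sin δ = -0.1343, cos φ cos δ cos H = 0.6727, so cos θ_z = 0.5384.
θ_z = arccos(0.5384) = 57.43°.

57.4°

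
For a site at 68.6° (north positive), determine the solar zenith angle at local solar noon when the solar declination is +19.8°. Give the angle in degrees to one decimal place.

At local solar noon the hour angle is zero, so the zenith angle is |φ − δ| = |68.6° − (19.8°)| = 48.8°.

48.8°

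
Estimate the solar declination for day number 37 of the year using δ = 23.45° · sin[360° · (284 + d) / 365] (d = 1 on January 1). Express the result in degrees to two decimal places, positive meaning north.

-16.11°

360 × (284 + 37) / 365 = 316.603°; sin(316.603°) = -0.6870.
δ = 23.45 × -0.6870 = -16.110° ≈ -16.11°.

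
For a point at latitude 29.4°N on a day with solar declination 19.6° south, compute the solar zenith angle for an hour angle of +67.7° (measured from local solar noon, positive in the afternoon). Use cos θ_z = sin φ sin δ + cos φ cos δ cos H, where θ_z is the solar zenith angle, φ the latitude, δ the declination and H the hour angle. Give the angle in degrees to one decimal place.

81.6°

cos θ_z = sin(29.4°) sin(-19.6°) + cos(29.4°) cos(-19.6°) cos(67.70°) = -0.1647 + 0.3114 = 0.1467.
θ_z = arccos(0.1467) = 81.56°.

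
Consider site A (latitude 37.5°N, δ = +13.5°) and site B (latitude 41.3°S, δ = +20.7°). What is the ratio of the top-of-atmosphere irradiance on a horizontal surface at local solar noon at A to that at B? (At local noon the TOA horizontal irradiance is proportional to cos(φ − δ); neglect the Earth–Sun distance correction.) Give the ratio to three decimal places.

1.946

A: cos θ_z = cos(37.5° − (13.5°)) = 0.9135.
B: cos θ_z = cos(-41.3° − (20.7°)) = 0.4695.
Ratio A/B = 0.9135 / 0.4695 = 1.9457.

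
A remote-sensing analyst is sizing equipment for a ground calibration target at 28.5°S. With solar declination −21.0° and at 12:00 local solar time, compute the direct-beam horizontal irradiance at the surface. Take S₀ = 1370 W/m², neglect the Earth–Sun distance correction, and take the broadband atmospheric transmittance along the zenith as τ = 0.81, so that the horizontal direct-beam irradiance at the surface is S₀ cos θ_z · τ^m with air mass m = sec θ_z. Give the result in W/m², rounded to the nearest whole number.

Hour angle H = 15° × (12 − 12) = 0.00°.
cos θ_z = sin(-28.5°) sin(-21.0°) + cos(-28.5°) cos(-21.0°) cos(0.00°) = 0.1710 + 0.8204 = 0.9914.
Air mass m = 1/cos θ_z = 1/0.9914 = 1.009; τ^m = 0.81^1.009 = 0.8085.
Surface direct beam = 1370 × 0.9914 × 0.8085 = 1098.12 W/m².

1098 W/m²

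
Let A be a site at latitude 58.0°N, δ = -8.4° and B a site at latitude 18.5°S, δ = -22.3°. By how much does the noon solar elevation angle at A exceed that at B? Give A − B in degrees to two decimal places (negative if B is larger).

A: 90° − |58.0 − (-8.4)| = 23.60°.
B: 90° − |-18.5 − (-22.3)| = 86.20°.
A − B = 23.60 − 86.20 = -62.60°.

-62.60°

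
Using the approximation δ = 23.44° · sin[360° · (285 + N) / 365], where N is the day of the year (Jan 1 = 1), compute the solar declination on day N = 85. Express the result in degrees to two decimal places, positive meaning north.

360 × (285 + 85) / 365 = 364.932°; sin(364.932°) = 0.0860.
δ = 23.44 × 0.0860 = 2.016° ≈ +2.02°.

+2.02°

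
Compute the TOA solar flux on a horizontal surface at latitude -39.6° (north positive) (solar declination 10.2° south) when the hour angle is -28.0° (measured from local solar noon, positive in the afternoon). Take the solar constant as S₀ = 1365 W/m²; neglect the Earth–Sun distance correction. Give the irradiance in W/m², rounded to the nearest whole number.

1068 W/m²

cos θ_z = sin φ sin δ + cos φ cos δ cos H = (-0.6374)(-0.1771) + (0.7705)(0.9842)(0.8829) = 0.7824.
Top-of-atmosphere irradiance = S₀ cos θ_z = 1365 × 0.7824 = 1067.98 W/m².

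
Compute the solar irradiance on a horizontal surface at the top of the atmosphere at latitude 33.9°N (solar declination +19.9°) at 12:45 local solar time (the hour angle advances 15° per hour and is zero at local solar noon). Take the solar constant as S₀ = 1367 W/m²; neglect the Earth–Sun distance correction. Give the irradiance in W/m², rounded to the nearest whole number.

1306 W/m²

Hour angle H = 15° × (12.75 − 12) = 11.25°.
cos θ_z = sin φ sin δ + cos φ cos δ cos H = (0.5577)(0.3404) + (0.8300)(0.9403)(0.9808) = 0.9553.
Top-of-atmosphere irradiance = S₀ cos θ_z = 1367 × 0.9553 = 1305.90 W/m².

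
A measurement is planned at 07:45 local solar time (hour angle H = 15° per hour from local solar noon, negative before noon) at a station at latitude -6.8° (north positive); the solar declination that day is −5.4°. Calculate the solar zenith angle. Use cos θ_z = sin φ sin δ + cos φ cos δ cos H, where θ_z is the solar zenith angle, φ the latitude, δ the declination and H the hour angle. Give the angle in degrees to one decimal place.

63.4°

Hour angle H = 15° × (7.75 − 12) = -63.75°.
cos θ_z = sin φ sin δ + cos φ cos δ cos H = (-0.1184)(-0.0941) + (0.9930)(0.9956)(0.4423) = 0.4484.
θ_z = arccos(0.4484) = 63.36°.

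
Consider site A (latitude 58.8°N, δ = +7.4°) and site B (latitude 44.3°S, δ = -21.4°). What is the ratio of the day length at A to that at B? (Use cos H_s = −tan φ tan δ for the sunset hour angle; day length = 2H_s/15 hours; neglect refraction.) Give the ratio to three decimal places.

0.910

A: H_s = arccos(−tan 58.8° · tan 7.4°) = 102.38°, so 2H_s/15 = 13.6507 h.
B: H_s = arccos(−tan -44.3° · tan -21.4°) = 112.48°, so 2H_s/15 = 14.9973 h.
Ratio A/B = 13.6507 / 14.9973 = 0.9102.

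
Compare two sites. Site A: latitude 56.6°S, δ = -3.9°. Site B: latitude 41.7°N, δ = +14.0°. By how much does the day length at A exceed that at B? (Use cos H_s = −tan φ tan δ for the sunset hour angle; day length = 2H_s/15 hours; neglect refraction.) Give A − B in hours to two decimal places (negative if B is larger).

-0.92 h

A: H_s = arccos(−tan -56.6° · tan -3.9°) = 95.93°, so 2H_s/15 = 12.7907 h.
B: H_s = arccos(−tan 41.7° · tan 14.0°) = 102.83°, so 2H_s/15 = 13.7107 h.
A − B = 12.7907 − 13.7107 = -0.9200 h.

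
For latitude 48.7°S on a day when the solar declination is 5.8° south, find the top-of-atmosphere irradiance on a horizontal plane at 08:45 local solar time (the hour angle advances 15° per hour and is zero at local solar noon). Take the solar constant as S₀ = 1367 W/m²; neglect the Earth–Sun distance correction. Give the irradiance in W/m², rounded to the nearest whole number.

Hour angle H = 15° × (8.75 − 12) = -48.75°.
cos θ_z = sin φ sin δ + cos φ cos δ cos H = (-0.7513)(-0.1011) + (0.6600)(0.9949)(0.6593) = 0.5089.
Top-of-atmosphere irradiance = S₀ cos θ_z = 1367 × 0.5089 = 695.67 W/m².

696 W/m²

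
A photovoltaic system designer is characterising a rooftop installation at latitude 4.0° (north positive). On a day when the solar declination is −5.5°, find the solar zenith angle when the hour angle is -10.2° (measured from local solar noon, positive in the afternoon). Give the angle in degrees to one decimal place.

cos θ_z = sin(4.0°) sin(-5.5°) + cos(4.0°) cos(-5.5°) cos(-10.20°) = -0.0067 + 0.9773 = 0.9706.
θ_z = arccos(0.9706) = 13.93°.

13.9°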